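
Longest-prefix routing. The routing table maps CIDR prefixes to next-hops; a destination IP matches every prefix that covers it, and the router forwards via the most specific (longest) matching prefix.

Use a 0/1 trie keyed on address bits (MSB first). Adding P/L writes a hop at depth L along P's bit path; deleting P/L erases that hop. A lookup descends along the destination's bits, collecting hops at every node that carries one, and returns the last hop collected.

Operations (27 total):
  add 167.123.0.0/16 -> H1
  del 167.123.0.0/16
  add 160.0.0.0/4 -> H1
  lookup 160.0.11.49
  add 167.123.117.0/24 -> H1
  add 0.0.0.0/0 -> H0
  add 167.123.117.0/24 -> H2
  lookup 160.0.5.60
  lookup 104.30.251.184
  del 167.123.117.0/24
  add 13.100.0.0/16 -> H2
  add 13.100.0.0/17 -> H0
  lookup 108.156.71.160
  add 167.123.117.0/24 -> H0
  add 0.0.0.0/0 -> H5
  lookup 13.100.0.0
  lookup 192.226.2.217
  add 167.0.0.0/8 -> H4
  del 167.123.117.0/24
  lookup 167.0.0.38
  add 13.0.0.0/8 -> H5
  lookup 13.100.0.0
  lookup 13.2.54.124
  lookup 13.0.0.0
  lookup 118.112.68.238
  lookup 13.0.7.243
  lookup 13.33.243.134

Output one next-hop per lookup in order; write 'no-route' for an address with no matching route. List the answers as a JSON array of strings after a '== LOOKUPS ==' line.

Process each operation:
  add 167.123.0.0/16 -> H1 at depth 16
  - 167.123.0.0/16 clear@16
  add 160.0.0.0/4 -> H1 at depth 4
  Q 160.0.11.49: descend 10100 ; hops seen [H1] ; pick H1
  add 167.123.117.0/24 -> H1 at depth 24
  add 0.0.0.0/0 -> H0 at depth 0
  add 167.123.117.0/24 -> H2 at depth 24
  Q 160.0.5.60: descend 10100 ; hops seen [H0,H1] ; pick H1
  Q 104.30.251.184: descend ε ; hops seen [H0] ; pick H0
  - 167.123.117.0/24 clear@24
  add 13.100.0.0/16 -> H2 at depth 16
  add 13.100.0.0/17 -> H0 at depth 17
  Q 108.156.71.160: descend 0 ; hops seen [H0] ; pick H0
  add 167.123.117.0/24 -> H0 at depth 24
  add 0.0.0.0/0 -> H5 at depth 0
  Q 13.100.0.0: descend 00001101011001000 ; hops seen [H5,H2,H0] ; pick H0
  Q 192.226.2.217: descend 1 ; hops seen [H5] ; pick H5
  add 167.0.0.0/8 -> H4 at depth 8
  - 167.123.117.0/24 clear@24
  Q 167.0.0.38: descend 101001110 ; hops seen [H5,H1,H4] ; pick H4
  add 13.0.0.0/8 -> H5 at depth 8
  Q 13.100.0.0: descend 00001101011001000 ; hops seen [H5,H5,H2,H0] ; pick H0
  Q 13.2.54.124: descend 000011010 ; hops seen [H5,H5] ; pick H5
  Q 13.0.0.0: descend 000011010 ; hops seen [H5,H5] ; pick H5
  Q 118.112.68.238: descend 0 ; hops seen [H5] ; pick H5
  Q 13.0.7.243: descend 000011010 ; hops seen [H5,H5] ; pick H5
  Q 13.33.243.134: descend 000011010 ; hops seen [H5,H5] ; pick H5

== LOOKUPS ==
["H1","H1","H0","H0","H0","H5","H4","H0","H5","H5","H5","H5","H5"]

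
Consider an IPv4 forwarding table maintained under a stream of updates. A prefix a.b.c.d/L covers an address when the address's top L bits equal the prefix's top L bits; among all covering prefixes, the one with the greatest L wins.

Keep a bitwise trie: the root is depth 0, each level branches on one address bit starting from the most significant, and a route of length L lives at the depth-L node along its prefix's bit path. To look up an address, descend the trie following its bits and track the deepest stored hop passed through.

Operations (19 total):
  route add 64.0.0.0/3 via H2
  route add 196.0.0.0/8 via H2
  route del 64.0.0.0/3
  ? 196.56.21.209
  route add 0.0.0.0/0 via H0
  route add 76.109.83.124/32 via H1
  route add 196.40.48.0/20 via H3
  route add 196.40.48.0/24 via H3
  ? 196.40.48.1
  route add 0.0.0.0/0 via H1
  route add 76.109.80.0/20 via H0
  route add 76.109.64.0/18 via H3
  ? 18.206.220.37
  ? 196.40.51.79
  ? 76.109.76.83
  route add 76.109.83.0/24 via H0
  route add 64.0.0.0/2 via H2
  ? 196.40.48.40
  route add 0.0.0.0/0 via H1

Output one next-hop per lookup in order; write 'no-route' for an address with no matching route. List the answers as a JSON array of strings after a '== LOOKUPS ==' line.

Trace:
  add 64.0.0.0/3 -> H2 at depth 3
  add 196.0.0.0/8 -> H2 at depth 8
  del 64.0.0.0/3 (clear depth 3)
  Q 196.56.21.209: descend 11000100 ; hops seen [H2] ; pick H2
  add 0.0.0.0/0 -> H0 at depth 0
  add 76.109.83.124/32 -> H1 at depth 32
  add 196.40.48.0/20 -> H3 at depth 20
  add 196.40.48.0/24 -> H3 at depth 24
  Q 196.40.48.1: descend 110001000010100000110000 ; hops seen [H0,H2,H3,H3] ; pick H3
  add 0.0.0.0/0 -> H1 at depth 0
  add 76.109.80.0/20 -> H0 at depth 20
  add 76.109.64.0/18 -> H3 at depth 18
  Q 18.206.220.37: descend 0 ; hops seen [H1] ; pick H1
  Q 196.40.51.79: descend 1100010000101000001100 ; hops seen [H1,H2,H3] ; pick H3
  Q 76.109.76.83: descend 0100110001101101010 ; hops seen [H1,H3] ; pick H3
  add 76.109.83.0/24 -> H0 at depth 24
  add 64.0.0.0/2 -> H2 at depth 2
  Q 196.40.48.40: descend 110001000010100000110000 ; hops seen [H1,H2,H3,H3] ; pick H3
  add 0.0.0.0/0 -> H1 at depth 0

== LOOKUPS ==
["H2","H3","H1","H3","H3","H3"]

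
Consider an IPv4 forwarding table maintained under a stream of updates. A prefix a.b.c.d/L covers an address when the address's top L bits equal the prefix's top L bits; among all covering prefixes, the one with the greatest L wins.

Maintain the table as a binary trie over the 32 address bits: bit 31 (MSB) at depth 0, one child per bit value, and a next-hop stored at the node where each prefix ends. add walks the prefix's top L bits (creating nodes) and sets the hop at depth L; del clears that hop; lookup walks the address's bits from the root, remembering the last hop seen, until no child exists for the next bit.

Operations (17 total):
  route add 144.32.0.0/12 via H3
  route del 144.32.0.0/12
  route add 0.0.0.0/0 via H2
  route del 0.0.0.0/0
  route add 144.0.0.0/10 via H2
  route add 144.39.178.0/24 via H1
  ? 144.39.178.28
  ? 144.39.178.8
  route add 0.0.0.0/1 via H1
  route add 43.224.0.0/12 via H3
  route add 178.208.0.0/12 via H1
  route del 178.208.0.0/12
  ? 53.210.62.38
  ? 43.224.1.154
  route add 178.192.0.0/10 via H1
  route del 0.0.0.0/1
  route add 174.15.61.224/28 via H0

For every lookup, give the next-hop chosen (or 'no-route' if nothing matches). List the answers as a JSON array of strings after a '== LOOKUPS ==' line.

Trace:
  + 144.32.0.0/12 (H3) depth=12
  - 144.32.0.0/12 clear@12
  + 0.0.0.0/0 (H2) depth=0
  - 0.0.0.0/0 clear@0
  + 144.0.0.0/10 (H2) depth=10
  + 144.39.178.0/24 (H1) depth=24
  ? 144.39.178.28  path d0:-→d1:-→d2:-→d3:-→d4:-→d5:-→d6:-→d7:-→d8:-→d9:-→d10:H2→d11:-→d12:-→d13:-→d14:-→d15:-→d16:-→d17:-→d18:-→d19:-→d20:-→d21:-→d22:-→d23:-→d24:H1  best=H1
  ? 144.39.178.8  path d0:-→d1:-→d2:-→d3:-→d4:-→d5:-→d6:-→d7:-→d8:-→d9:-→d10:H2→d11:-→d12:-→d13:-→d14:-→d15:-→d16:-→d17:-→d18:-→d19:-→d20:-→d21:-→d22:-→d23:-→d24:H1  best=H1
  + 0.0.0.0/1 (H1) depth=1
  + 43.224.0.0/12 (H3) depth=12
  + 178.208.0.0/12 (H1) depth=12
  - 178.208.0.0/12 clear@12
  ? 53.210.62.38  path d0:-→d1:H1→d2:-→d3:-  best=H1
  ? 43.224.1.154  path d0:-→d1:H1→d2:-→d3:-→d4:-→d5:-→d6:-→d7:-→d8:-→d9:-→d10:-→d11:-→d12:H3  best=H3
  + 178.192.0.0/10 (H1) depth=10
  - 0.0.0.0/1 clear@1
  + 174.15.61.224/28 (H0) depth=28

== LOOKUPS ==
["H1","H1","H1","H3"]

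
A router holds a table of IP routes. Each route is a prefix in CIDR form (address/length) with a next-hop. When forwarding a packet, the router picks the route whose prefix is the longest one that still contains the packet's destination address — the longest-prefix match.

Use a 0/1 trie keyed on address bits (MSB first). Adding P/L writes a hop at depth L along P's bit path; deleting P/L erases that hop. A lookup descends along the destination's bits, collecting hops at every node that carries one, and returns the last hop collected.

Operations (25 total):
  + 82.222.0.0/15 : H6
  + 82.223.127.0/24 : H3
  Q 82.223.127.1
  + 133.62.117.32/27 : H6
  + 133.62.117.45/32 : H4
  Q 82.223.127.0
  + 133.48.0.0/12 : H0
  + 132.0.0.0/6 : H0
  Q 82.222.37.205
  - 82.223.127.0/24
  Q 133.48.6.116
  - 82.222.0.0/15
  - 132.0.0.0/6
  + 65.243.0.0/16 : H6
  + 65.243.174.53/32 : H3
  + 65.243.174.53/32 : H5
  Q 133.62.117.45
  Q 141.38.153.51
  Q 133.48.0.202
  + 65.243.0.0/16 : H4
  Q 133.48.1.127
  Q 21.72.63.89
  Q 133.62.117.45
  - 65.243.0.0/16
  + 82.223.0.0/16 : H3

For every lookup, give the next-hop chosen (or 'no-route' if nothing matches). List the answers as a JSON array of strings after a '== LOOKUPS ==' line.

Process each operation:
  add 82.222.0.0/15 -> H6 at depth 15
  add 82.223.127.0/24 -> H3 at depth 24
  Q 82.223.127.1: descend 010100101101111101111111 ; hops seen [H6,H3] ; pick H3
  add 133.62.117.32/27 -> H6 at depth 27
  add 133.62.117.45/32 -> H4 at depth 32
  Q 82.223.127.0: descend 010100101101111101111111 ; hops seen [H6,H3] ; pick H3
  add 133.48.0.0/12 -> H0 at depth 12
  add 132.0.0.0/6 -> H0 at depth 6
  Q 82.222.37.205: descend 010100101101111 ; hops seen [H6] ; pick H6
  del 82.223.127.0/24 (clear depth 24)
  Q 133.48.6.116: descend 100001010011 ; hops seen [H0,H0] ; pick H0
  del 82.222.0.0/15 (clear depth 15)
  del 132.0.0.0/6 (clear depth 6)
  add 65.243.0.0/16 -> H6 at depth 16
  add 65.243.174.53/32 -> H3 at depth 32
  add 65.243.174.53/32 -> H5 at depth 32
  Q 133.62.117.45: descend 10000101001111100111010100101101 ; hops seen [H0,H6,H4] ; pick H4
  Q 141.38.153.51: descend 1000 ; hops seen [∅] ; pick no-route
  Q 133.48.0.202: descend 100001010011 ; hops seen [H0] ; pick H0
  add 65.243.0.0/16 -> H4 at depth 16
  Q 133.48.1.127: descend 100001010011 ; hops seen [H0] ; pick H0
  Q 21.72.63.89: descend 0 ; hops seen [∅] ; pick no-route
  Q 133.62.117.45: descend 10000101001111100111010100101101 ; hops seen [H0,H6,H4] ; pick H4
  del 65.243.0.0/16 (clear depth 16)
  add 82.223.0.0/16 -> H3 at depth 16

== LOOKUPS ==
["H3","H3","H6","H0","H4","no-route","H0","H0","no-route","H4"]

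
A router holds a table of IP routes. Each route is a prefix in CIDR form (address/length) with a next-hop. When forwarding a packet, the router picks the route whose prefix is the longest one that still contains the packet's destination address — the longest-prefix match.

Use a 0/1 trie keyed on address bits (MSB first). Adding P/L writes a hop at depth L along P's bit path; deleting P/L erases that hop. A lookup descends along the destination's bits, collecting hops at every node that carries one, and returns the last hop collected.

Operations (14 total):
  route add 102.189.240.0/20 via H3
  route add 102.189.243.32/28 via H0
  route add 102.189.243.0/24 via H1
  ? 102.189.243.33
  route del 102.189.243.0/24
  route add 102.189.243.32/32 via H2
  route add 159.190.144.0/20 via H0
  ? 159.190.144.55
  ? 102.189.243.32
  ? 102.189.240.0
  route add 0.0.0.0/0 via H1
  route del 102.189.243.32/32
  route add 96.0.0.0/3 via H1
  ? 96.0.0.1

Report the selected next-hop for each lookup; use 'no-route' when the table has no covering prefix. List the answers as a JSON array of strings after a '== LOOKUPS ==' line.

Apply in order:
  add 102.189.240.0/20 -> H3 at depth 20
  add 102.189.243.32/28 -> H0 at depth 28
  add 102.189.243.0/24 -> H1 at depth 24
  Q 102.189.243.33: descend 0110011010111101111100110010 ; hops seen [H3,H1,H0] ; pick H0
  del 102.189.243.0/24 (clear depth 24)
  add 102.189.243.32/32 -> H2 at depth 32
  add 159.190.144.0/20 -> H0 at depth 20
  Q 159.190.144.55: descend 10011111101111101001 ; hops seen [H0] ; pick H0
  Q 102.189.243.32: descend 01100110101111011111001100100000 ; hops seen [H3,H0,H2] ; pick H2
  Q 102.189.240.0: descend 0110011010111101111100 ; hops seen [H3] ; pick H3
  add 0.0.0.0/0 -> H1 at depth 0
  del 102.189.243.32/32 (clear depth 32)
  add 96.0.0.0/3 -> H1 at depth 3
  Q 96.0.0.1: descend 01100 ; hops seen [H1,H1] ; pick H1

== LOOKUPS ==
["H0","H0","H2","H3","H1"]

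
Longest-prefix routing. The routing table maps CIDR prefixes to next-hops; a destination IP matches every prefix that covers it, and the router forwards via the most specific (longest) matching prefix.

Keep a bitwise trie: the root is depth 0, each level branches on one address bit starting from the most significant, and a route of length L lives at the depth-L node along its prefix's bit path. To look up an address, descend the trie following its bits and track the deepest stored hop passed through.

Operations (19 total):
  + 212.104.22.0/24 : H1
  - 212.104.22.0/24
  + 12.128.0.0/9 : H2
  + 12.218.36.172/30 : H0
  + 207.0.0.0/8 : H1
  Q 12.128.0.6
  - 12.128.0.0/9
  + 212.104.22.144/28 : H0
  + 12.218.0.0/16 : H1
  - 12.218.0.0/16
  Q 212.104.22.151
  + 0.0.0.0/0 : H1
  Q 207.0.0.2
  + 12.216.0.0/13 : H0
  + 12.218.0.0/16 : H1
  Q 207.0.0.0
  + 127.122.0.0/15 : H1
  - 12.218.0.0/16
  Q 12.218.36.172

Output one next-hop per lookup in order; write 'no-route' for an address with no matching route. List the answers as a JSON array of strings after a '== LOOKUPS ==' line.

Apply in order:
  add 212.104.22.0/24 -> H1 at depth 24
  del 212.104.22.0/24 (clear depth 24)
  add 12.128.0.0/9 -> H2 at depth 9
  add 12.218.36.172/30 -> H0 at depth 30
  add 207.0.0.0/8 -> H1 at depth 8
  ? 12.128.0.6  path d0:-→d1:-→d2:-→d3:-→d4:-→d5:-→d6:-→d7:-→d8:-→d9:H2  best=H2
  del 12.128.0.0/9 (clear depth 9)
  add 212.104.22.144/28 -> H0 at depth 28
  add 12.218.0.0/16 -> H1 at depth 16
  del 12.218.0.0/16 (clear depth 16)
  ? 212.104.22.151  path d0:-→d1:-→d2:-→d3:-→d4:-→d5:-→d6:-→d7:-→d8:-→d9:-→d10:-→d11:-→d12:-→d13:-→d14:-→d15:-→d16:-→d17:-→d18:-→d19:-→d20:-→d21:-→d22:-→d23:-→d24:-→d25:-→d26:-→d27:-→d28:H0  best=H0
  add 0.0.0.0/0 -> H1 at depth 0
  ? 207.0.0.2  path d0:H1→d1:-→d2:-→d3:-→d4:-→d5:-→d6:-→d7:-→d8:H1  best=H1
  add 12.216.0.0/13 -> H0 at depth 13
  add 12.218.0.0/16 -> H1 at depth 16
  ? 207.0.0.0  path d0:H1→d1:-→d2:-→d3:-→d4:-→d5:-→d6:-→d7:-→d8:H1  best=H1
  add 127.122.0.0/15 -> H1 at depth 15
  del 12.218.0.0/16 (clear depth 16)
  ? 12.218.36.172  path d0:H1→d1:-→d2:-→d3:-→d4:-→d5:-→d6:-→d7:-→d8:-→d9:-→d10:-→d11:-→d12:-→d13:H0→d14:-→d15:-→d16:-→d17:-→d18:-→d19:-→d20:-→d21:-→d22:-→d23:-→d24:-→d25:-→d26:-→d27:-→d28:-→d29:-→d30:H0  best=H0

== LOOKUPS ==
["H2","H0","H1","H1","H0"]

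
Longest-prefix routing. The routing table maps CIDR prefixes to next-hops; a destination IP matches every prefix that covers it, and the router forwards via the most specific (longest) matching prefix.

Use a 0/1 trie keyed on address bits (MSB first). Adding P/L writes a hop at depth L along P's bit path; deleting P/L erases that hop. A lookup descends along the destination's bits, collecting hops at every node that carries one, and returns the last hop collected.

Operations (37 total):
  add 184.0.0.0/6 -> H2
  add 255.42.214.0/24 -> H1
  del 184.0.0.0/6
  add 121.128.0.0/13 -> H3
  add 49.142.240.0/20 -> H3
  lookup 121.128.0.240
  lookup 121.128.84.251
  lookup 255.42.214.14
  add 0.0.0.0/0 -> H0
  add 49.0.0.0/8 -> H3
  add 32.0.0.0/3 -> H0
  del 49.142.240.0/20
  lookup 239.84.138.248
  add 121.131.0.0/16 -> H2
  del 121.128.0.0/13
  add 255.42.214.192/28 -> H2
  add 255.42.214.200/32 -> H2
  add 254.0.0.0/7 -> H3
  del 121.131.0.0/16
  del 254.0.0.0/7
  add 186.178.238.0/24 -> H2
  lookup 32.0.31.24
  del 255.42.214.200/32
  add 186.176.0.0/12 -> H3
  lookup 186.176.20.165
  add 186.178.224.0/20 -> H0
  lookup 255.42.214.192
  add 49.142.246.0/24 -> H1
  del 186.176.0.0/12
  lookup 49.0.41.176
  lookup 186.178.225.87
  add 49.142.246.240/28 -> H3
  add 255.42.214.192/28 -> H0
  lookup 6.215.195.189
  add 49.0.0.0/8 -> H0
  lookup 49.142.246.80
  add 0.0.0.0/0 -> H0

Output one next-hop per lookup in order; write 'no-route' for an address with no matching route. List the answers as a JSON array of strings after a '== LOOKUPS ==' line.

Apply in order:
  add 184.0.0.0/6 -> H2 at depth 6
  add 255.42.214.0/24 -> H1 at depth 24
  - 184.0.0.0/6 clear@6
  add 121.128.0.0/13 -> H3 at depth 13
  add 49.142.240.0/20 -> H3 at depth 20
  ? 121.128.0.240  path d0:-→d1:-→d2:-→d3:-→d4:-→d5:-→d6:-→d7:-→d8:-→d9:-→d10:-→d11:-→d12:-→d13:H3  best=H3
  ? 121.128.84.251  path d0:-→d1:-→d2:-→d3:-→d4:-→d5:-→d6:-→d7:-→d8:-→d9:-→d10:-→d11:-→d12:-→d13:H3  best=H3
  ? 255.42.214.14  path d0:-→d1:-→d2:-→d3:-→d4:-→d5:-→d6:-→d7:-→d8:-→d9:-→d10:-→d11:-→d12:-→d13:-→d14:-→d15:-→d16:-→d17:-→d18:-→d19:-→d20:-→d21:-→d22:-→d23:-→d24:H1  best=H1
  add 0.0.0.0/0 -> H0 at depth 0
  add 49.0.0.0/8 -> H3 at depth 8
  add 32.0.0.0/3 -> H0 at depth 3
  - 49.142.240.0/20 clear@20
  ? 239.84.138.248  path d0:H0→d1:-→d2:-→d3:-  best=H0
  add 121.131.0.0/16 -> H2 at depth 16
  - 121.128.0.0/13 clear@13
  add 255.42.214.192/28 -> H2 at depth 28
  add 255.42.214.200/32 -> H2 at depth 32
  add 254.0.0.0/7 -> H3 at depth 7
  - 121.131.0.0/16 clear@16
  - 254.0.0.0/7 clear@7
  add 186.178.238.0/24 -> H2 at depth 24
  ? 32.0.31.24  path d0:H0→d1:-→d2:-→d3:H0  best=H0
  - 255.42.214.200/32 clear@32
  add 186.176.0.0/12 -> H3 at depth 12
  ? 186.176.20.165  path d0:H0→d1:-→d2:-→d3:-→d4:-→d5:-→d6:-→d7:-→d8:-→d9:-→d10:-→d11:-→d12:H3→d13:-→d14:-  best=H3
  add 186.178.224.0/20 -> H0 at depth 20
  ? 255.42.214.192  path d0:H0→d1:-→d2:-→d3:-→d4:-→d5:-→d6:-→d7:-→d8:-→d9:-→d10:-→d11:-→d12:-→d13:-→d14:-→d15:-→d16:-→d17:-→d18:-→d19:-→d20:-→d21:-→d22:-→d23:-→d24:H1→d25:-→d26:-→d27:-→d28:H2  best=H2
  add 49.142.246.0/24 -> H1 at depth 24
  - 186.176.0.0/12 clear@12
  ? 49.0.41.176  path d0:H0→d1:-→d2:-→d3:H0→d4:-→d5:-→d6:-→d7:-→d8:H3  best=H3
  ? 186.178.225.87  path d0:H0→d1:-→d2:-→d3:-→d4:-→d5:-→d6:-→d7:-→d8:-→d9:-→d10:-→d11:-→d12:-→d13:-→d14:-→d15:-→d16:-→d17:-→d18:-→d19:-→d20:H0  best=H0
  add 49.142.246.240/28 -> H3 at depth 28
  add 255.42.214.192/28 -> H0 at depth 28
  ? 6.215.195.189  path d0:H0→d1:-→d2:-  best=H0
  add 49.0.0.0/8 -> H0 at depth 8
  ? 49.142.246.80  path d0:H0→d1:-→d2:-→d3:H0→d4:-→d5:-→d6:-→d7:-→d8:H0→d9:-→d10:-→d11:-→d12:-→d13:-→d14:-→d15:-→d16:-→d17:-→d18:-→d19:-→d20:-→d21:-→d22:-→d23:-→d24:H1  best=H1
  add 0.0.0.0/0 -> H0 at depth 0

== LOOKUPS ==
["H3","H3","H1","H0","H0","H3","H2","H3","H0","H0","H1"]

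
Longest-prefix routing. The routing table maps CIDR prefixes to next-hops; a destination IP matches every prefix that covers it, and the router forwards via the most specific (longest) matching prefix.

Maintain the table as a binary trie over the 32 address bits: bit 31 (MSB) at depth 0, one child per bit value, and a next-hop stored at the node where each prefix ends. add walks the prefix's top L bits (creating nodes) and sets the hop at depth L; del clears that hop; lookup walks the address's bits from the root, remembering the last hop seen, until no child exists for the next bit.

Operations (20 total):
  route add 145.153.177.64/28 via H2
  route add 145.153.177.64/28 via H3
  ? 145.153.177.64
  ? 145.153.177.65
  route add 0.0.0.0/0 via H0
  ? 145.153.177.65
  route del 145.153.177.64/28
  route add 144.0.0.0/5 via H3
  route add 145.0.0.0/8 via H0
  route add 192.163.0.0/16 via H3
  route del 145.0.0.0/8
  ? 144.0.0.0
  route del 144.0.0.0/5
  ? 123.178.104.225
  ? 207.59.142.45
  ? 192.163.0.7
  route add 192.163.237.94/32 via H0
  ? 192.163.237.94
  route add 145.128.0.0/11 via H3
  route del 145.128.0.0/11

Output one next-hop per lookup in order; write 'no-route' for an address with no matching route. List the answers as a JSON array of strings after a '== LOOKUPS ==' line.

Trace:
  add 145.153.177.64/28 -> H2 at depth 28
  add 145.153.177.64/28 -> H3 at depth 28
  Q 145.153.177.64: descend 1001000110011001101100010100 ; hops seen [H3] ; pick H3
  Q 145.153.177.65: descend 1001000110011001101100010100 ; hops seen [H3] ; pick H3
  add 0.0.0.0/0 -> H0 at depth 0
  Q 145.153.177.65: descend 1001000110011001101100010100 ; hops seen [H0,H3] ; pick H3
  del 145.153.177.64/28 (clear depth 28)
  add 144.0.0.0/5 -> H3 at depth 5
  add 145.0.0.0/8 -> H0 at depth 8
  add 192.163.0.0/16 -> H3 at depth 16
  del 145.0.0.0/8 (clear depth 8)
  Q 144.0.0.0: descend 1001000 ; hops seen [H0,H3] ; pick H3
  del 144.0.0.0/5 (clear depth 5)
  Q 123.178.104.225: descend ε ; hops seen [H0] ; pick H0
  Q 207.59.142.45: descend 1100 ; hops seen [H0] ; pick H0
  Q 192.163.0.7: descend 1100000010100011 ; hops seen [H0,H3] ; pick H3
  add 192.163.237.94/32 -> H0 at depth 32
  Q 192.163.237.94: descend 11000000101000111110110101011110 ; hops seen [H0,H3,H0] ; pick H0
  add 145.128.0.0/11 -> H3 at depth 11
  del 145.128.0.0/11 (clear depth 11)

== LOOKUPS ==
["H3","H3","H3","H3","H0","H0","H3","H0"]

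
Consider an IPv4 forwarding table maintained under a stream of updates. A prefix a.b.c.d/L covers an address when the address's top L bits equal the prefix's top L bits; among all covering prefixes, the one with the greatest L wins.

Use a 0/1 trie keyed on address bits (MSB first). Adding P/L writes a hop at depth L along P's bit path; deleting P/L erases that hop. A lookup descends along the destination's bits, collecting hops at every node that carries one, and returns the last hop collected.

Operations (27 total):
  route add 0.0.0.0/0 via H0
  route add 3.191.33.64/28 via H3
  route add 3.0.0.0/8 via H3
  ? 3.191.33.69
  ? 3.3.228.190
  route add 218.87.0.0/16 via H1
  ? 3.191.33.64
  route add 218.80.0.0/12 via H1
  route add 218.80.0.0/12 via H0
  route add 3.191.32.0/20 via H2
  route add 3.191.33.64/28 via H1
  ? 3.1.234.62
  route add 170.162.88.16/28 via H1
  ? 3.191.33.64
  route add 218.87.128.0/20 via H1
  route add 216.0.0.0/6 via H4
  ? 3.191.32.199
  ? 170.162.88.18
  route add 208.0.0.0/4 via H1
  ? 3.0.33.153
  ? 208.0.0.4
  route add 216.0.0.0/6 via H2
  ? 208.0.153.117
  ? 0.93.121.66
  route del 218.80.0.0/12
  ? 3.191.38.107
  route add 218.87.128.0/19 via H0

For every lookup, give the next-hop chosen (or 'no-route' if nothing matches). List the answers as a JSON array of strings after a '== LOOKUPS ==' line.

Apply in order:
  + 0.0.0.0/0 (H0) depth=0
  + 3.191.33.64/28 (H3) depth=28
  + 3.0.0.0/8 (H3) depth=8
  ? 3.191.33.69  path d0:H0→d1:-→d2:-→d3:-→d4:-→d5:-→d6:-→d7:-→d8:H3→d9:-→d10:-→d11:-→d12:-→d13:-→d14:-→d15:-→d16:-→d17:-→d18:-→d19:-→d20:-→d21:-→d22:-→d23:-→d24:-→d25:-→d26:-→d27:-→d28:H3  best=H3
  ? 3.3.228.190  path d0:H0→d1:-→d2:-→d3:-→d4:-→d5:-→d6:-→d7:-→d8:H3  best=H3
  + 218.87.0.0/16 (H1) depth=16
  ? 3.191.33.64  path d0:H0→d1:-→d2:-→d3:-→d4:-→d5:-→d6:-→d7:-→d8:H3→d9:-→d10:-→d11:-→d12:-→d13:-→d14:-→d15:-→d16:-→d17:-→d18:-→d19:-→d20:-→d21:-→d22:-→d23:-→d24:-→d25:-→d26:-→d27:-→d28:H3  best=H3
  + 218.80.0.0/12 (H1) depth=12
  + 218.80.0.0/12 (H0) depth=12
  + 3.191.32.0/20 (H2) depth=20
  + 3.191.33.64/28 (H1) depth=28
  ? 3.1.234.62  path d0:H0→d1:-→d2:-→d3:-→d4:-→d5:-→d6:-→d7:-→d8:H3  best=H3
  + 170.162.88.16/28 (H1) depth=28
  ? 3.191.33.64  path d0:H0→d1:-→d2:-→d3:-→d4:-→d5:-→d6:-→d7:-→d8:H3→d9:-→d10:-→d11:-→d12:-→d13:-→d14:-→d15:-→d16:-→d17:-→d18:-→d19:-→d20:H2→d21:-→d22:-→d23:-→d24:-→d25:-→d26:-→d27:-→d28:H1  best=H1
  + 218.87.128.0/20 (H1) depth=20
  + 216.0.0.0/6 (H4) depth=6
  ? 3.191.32.199  path d0:H0→d1:-→d2:-→d3:-→d4:-→d5:-→d6:-→d7:-→d8:H3→d9:-→d10:-→d11:-→d12:-→d13:-→d14:-→d15:-→d16:-→d17:-→d18:-→d19:-→d20:H2→d21:-→d22:-→d23:-  best=H2
  ? 170.162.88.18  path d0:H0→d1:-→d2:-→d3:-→d4:-→d5:-→d6:-→d7:-→d8:-→d9:-→d10:-→d11:-→d12:-→d13:-→d14:-→d15:-→d16:-→d17:-→d18:-→d19:-→d20:-→d21:-→d22:-→d23:-→d24:-→d25:-→d26:-→d27:-→d28:H1  best=H1
  + 208.0.0.0/4 (H1) depth=4
  ? 3.0.33.153  path d0:H0→d1:-→d2:-→d3:-→d4:-→d5:-→d6:-→d7:-→d8:H3  best=H3
  ? 208.0.0.4  path d0:H0→d1:-→d2:-→d3:-→d4:H1  best=H1
  + 216.0.0.0/6 (H2) depth=6
  ? 208.0.153.117  path d0:H0→d1:-→d2:-→d3:-→d4:H1  best=H1
  ? 0.93.121.66  path d0:H0→d1:-→d2:-→d3:-→d4:-→d5:-→d6:-  best=H0
  del 218.80.0.0/12 (clear depth 12)
  ? 3.191.38.107  path d0:H0→d1:-→d2:-→d3:-→d4:-→d5:-→d6:-→d7:-→d8:H3→d9:-→d10:-→d11:-→d12:-→d13:-→d14:-→d15:-→d16:-→d17:-→d18:-→d19:-→d20:H2→d21:-  best=H2
  + 218.87.128.0/19 (H0) depth=19

== LOOKUPS ==
["H3","H3","H3","H3","H1","H2","H1","H3","H1","H1","H0","H2"]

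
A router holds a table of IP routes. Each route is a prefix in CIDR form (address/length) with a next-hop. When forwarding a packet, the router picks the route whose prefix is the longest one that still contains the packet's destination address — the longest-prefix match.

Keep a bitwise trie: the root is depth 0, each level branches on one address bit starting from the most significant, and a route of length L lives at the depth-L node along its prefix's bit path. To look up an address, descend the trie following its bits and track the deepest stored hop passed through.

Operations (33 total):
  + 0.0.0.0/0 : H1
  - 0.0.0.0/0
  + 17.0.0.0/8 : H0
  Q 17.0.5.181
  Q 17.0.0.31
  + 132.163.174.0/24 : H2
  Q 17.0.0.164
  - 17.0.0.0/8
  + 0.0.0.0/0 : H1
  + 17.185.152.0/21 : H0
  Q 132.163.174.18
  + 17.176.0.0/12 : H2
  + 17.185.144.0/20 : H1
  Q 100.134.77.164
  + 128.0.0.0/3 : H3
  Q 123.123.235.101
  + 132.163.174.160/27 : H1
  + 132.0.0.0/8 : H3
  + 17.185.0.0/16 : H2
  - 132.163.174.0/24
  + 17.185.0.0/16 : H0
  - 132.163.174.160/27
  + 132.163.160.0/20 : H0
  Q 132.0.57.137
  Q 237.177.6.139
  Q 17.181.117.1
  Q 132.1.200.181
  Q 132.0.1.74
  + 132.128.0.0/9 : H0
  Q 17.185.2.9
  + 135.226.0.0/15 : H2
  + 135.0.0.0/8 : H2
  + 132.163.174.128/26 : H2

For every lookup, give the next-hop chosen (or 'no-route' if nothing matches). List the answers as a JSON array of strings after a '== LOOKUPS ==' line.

Trace:
  + 0.0.0.0/0 (H1) depth=0
  - 0.0.0.0/0 clear@0
  + 17.0.0.0/8 (H0) depth=8
  lookup 17.0.5.181: bits 00010001 walk d0:-→d1:-→d2:-→d3:-→d4:-→d5:-→d6:-→d7:-→d8:H0 -> H0
  lookup 17.0.0.31: bits 00010001 walk d0:-→d1:-→d2:-→d3:-→d4:-→d5:-→d6:-→d7:-→d8:H0 -> H0
  + 132.163.174.0/24 (H2) depth=24
  lookup 17.0.0.164: bits 00010001 walk d0:-→d1:-→d2:-→d3:-→d4:-→d5:-→d6:-→d7:-→d8:H0 -> H0
  - 17.0.0.0/8 clear@8
  + 0.0.0.0/0 (H1) depth=0
  + 17.185.152.0/21 (H0) depth=21
  lookup 132.163.174.18: bits 100001001010001110101110 walk d0:H1→d1:-→d2:-→d3:-→d4:-→d5:-→d6:-→d7:-→d8:-→d9:-→d10:-→d11:-→d12:-→d13:-→d14:-→d15:-→d16:-→d17:-→d18:-→d19:-→d20:-→d21:-→d22:-→d23:-→d24:H2 -> H2
  + 17.176.0.0/12 (H2) depth=12
  + 17.185.144.0/20 (H1) depth=20
  lookup 100.134.77.164: bits 0 walk d0:H1→d1:- -> H1
  + 128.0.0.0/3 (H3) depth=3
  lookup 123.123.235.101: bits 0 walk d0:H1→d1:- -> H1
  + 132.163.174.160/27 (H1) depth=27
  + 132.0.0.0/8 (H3) depth=8
  + 17.185.0.0/16 (H2) depth=16
  - 132.163.174.0/24 clear@24
  + 17.185.0.0/16 (H0) depth=16
  - 132.163.174.160/27 clear@27
  + 132.163.160.0/20 (H0) depth=20
  lookup 132.0.57.137: bits 10000100 walk d0:H1→d1:-→d2:-→d3:H3→d4:-→d5:-→d6:-→d7:-→d8:H3 -> H3
  lookup 237.177.6.139: bits 1 walk d0:H1→d1:- -> H1
  lookup 17.181.117.1: bits 000100011011 walk d0:H1→d1:-→d2:-→d3:-→d4:-→d5:-→d6:-→d7:-→d8:-→d9:-→d10:-→d11:-→d12:H2 -> H2
  lookup 132.1.200.181: bits 10000100 walk d0:H1→d1:-→d2:-→d3:H3→d4:-→d5:-→d6:-→d7:-→d8:H3 -> H3
  lookup 132.0.1.74: bits 10000100 walk d0:H1→d1:-→d2:-→d3:H3→d4:-→d5:-→d6:-→d7:-→d8:H3 -> H3
  + 132.128.0.0/9 (H0) depth=9
  lookup 17.185.2.9: bits 0001000110111001 walk d0:H1→d1:-→d2:-→d3:-→d4:-→d5:-→d6:-→d7:-→d8:-→d9:-→d10:-→d11:-→d12:H2→d13:-→d14:-→d15:-→d16:H0 -> H0
  + 135.226.0.0/15 (H2) depth=15
  + 135.0.0.0/8 (H2) depth=8
  + 132.163.174.128/26 (H2) depth=26

== LOOKUPS ==
["H0","H0","H0","H2","H1","H1","H3","H1","H2","H3","H3","H0"]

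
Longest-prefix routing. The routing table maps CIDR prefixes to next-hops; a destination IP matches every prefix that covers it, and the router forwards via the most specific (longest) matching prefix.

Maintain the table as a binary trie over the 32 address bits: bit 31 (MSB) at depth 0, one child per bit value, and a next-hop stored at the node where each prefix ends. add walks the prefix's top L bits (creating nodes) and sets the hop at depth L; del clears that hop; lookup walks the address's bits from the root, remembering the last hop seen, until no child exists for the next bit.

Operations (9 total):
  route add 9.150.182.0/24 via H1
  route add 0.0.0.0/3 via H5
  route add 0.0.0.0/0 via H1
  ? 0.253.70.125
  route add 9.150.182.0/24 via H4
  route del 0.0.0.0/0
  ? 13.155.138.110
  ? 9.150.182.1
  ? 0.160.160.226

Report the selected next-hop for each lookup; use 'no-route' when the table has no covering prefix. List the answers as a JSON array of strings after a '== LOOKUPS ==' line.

Trace:
  + 9.150.182.0/24 (H1) depth=24
  + 0.0.0.0/3 (H5) depth=3
  + 0.0.0.0/0 (H1) depth=0
  Q 0.253.70.125: descend 0000 ; hops seen [H1,H5] ; pick H5
  + 9.150.182.0/24 (H4) depth=24
  - 0.0.0.0/0 clear@0
  Q 13.155.138.110: descend 00001 ; hops seen [H5] ; pick H5
  Q 9.150.182.1: descend 000010011001011010110110 ; hops seen [H5,H4] ; pick H4
  Q 0.160.160.226: descend 0000 ; hops seen [H5] ; pick H5

== LOOKUPS ==
["H5","H5","H4","H5"]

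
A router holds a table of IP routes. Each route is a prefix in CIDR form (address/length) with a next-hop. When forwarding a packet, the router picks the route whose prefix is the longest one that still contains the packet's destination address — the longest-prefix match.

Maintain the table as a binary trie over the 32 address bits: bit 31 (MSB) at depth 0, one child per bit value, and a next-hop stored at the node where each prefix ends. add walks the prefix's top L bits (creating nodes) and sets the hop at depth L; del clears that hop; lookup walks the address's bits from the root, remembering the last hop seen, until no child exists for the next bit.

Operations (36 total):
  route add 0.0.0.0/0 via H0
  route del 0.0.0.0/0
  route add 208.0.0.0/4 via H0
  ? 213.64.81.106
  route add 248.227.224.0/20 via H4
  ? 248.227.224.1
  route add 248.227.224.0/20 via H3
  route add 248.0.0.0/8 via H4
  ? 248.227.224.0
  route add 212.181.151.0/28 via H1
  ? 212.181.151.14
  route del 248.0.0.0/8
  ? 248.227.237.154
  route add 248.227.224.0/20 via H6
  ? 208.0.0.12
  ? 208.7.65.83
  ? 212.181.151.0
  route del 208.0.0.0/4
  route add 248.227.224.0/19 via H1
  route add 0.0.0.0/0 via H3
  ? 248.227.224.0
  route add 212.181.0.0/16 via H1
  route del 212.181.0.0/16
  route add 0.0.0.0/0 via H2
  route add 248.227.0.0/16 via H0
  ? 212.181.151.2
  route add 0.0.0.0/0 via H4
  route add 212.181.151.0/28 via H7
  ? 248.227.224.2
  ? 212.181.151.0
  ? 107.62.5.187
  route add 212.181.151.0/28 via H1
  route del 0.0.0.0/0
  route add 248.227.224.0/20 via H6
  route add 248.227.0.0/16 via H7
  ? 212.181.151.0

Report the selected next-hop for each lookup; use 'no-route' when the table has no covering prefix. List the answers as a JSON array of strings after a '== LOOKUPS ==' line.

Trace:
  add 0.0.0.0/0 -> H0 at depth 0
  - 0.0.0.0/0 clear@0
  add 208.0.0.0/4 -> H0 at depth 4
  ? 213.64.81.106  path d0:-→d1:-→d2:-→d3:-→d4:H0  best=H0
  add 248.227.224.0/20 -> H4 at depth 20
  ? 248.227.224.1  path d0:-→d1:-→d2:-→d3:-→d4:-→d5:-→d6:-→d7:-→d8:-→d9:-→d10:-→d11:-→d12:-→d13:-→d14:-→d15:-→d16:-→d17:-→d18:-→d19:-→d20:H4  best=H4
  add 248.227.224.0/20 -> H3 at depth 20
  add 248.0.0.0/8 -> H4 at depth 8
  ? 248.227.224.0  path d0:-→d1:-→d2:-→d3:-→d4:-→d5:-→d6:-→d7:-→d8:H4→d9:-→d10:-→d11:-→d12:-→d13:-→d14:-→d15:-→d16:-→d17:-→d18:-→d19:-→d20:H3  best=H3
  add 212.181.151.0/28 -> H1 at depth 28
  ? 212.181.151.14  path d0:-→d1:-→d2:-→d3:-→d4:H0→d5:-→d6:-→d7:-→d8:-→d9:-→d10:-→d11:-→d12:-→d13:-→d14:-→d15:-→d16:-→d17:-→d18:-→d19:-→d20:-→d21:-→d22:-→d23:-→d24:-→d25:-→d26:-→d27:-→d28:H1  best=H1
  - 248.0.0.0/8 clear@8
  ? 248.227.237.154  path d0:-→d1:-→d2:-→d3:-→d4:-→d5:-→d6:-→d7:-→d8:-→d9:-→d10:-→d11:-→d12:-→d13:-→d14:-→d15:-→d16:-→d17:-→d18:-→d19:-→d20:H3  best=H3
  add 248.227.224.0/20 -> H6 at depth 20
  ? 208.0.0.12  path d0:-→d1:-→d2:-→d3:-→d4:H0→d5:-  best=H0
  ? 208.7.65.83  path d0:-→d1:-→d2:-→d3:-→d4:H0→d5:-  best=H0
  ? 212.181.151.0  path d0:-→d1:-→d2:-→d3:-→d4:H0→d5:-→d6:-→d7:-→d8:-→d9:-→d10:-→d11:-→d12:-→d13:-→d14:-→d15:-→d16:-→d17:-→d18:-→d19:-→d20:-→d21:-→d22:-→d23:-→d24:-→d25:-→d26:-→d27:-→d28:H1  best=H1
  - 208.0.0.0/4 clear@4
  add 248.227.224.0/19 -> H1 at depth 19
  add 0.0.0.0/0 -> H3 at depth 0
  ? 248.227.224.0  path d0:H3→d1:-→d2:-→d3:-→d4:-→d5:-→d6:-→d7:-→d8:-→d9:-→d10:-→d11:-→d12:-→d13:-→d14:-→d15:-→d16:-→d17:-→d18:-→d19:H1→d20:H6  best=H6
  add 212.181.0.0/16 -> H1 at depth 16
  - 212.181.0.0/16 clear@16
  add 0.0.0.0/0 -> H2 at depth 0
  add 248.227.0.0/16 -> H0 at depth 16
  ? 212.181.151.2  path d0:H2→d1:-→d2:-→d3:-→d4:-→d5:-→d6:-→d7:-→d8:-→d9:-→d10:-→d11:-→d12:-→d13:-→d14:-→d15:-→d16:-→d17:-→d18:-→d19:-→d20:-→d21:-→d22:-→d23:-→d24:-→d25:-→d26:-→d27:-→d28:H1  best=H1
  add 0.0.0.0/0 -> H4 at depth 0
  add 212.181.151.0/28 -> H7 at depth 28
  ? 248.227.224.2  path d0:H4→d1:-→d2:-→d3:-→d4:-→d5:-→d6:-→d7:-→d8:-→d9:-→d10:-→d11:-→d12:-→d13:-→d14:-→d15:-→d16:H0→d17:-→d18:-→d19:H1→d20:H6  best=H6
  ? 212.181.151.0  path d0:H4→d1:-→d2:-→d3:-→d4:-→d5:-→d6:-→d7:-→d8:-→d9:-→d10:-→d11:-→d12:-→d13:-→d14:-→d15:-→d16:-→d17:-→d18:-→d19:-→d20:-→d21:-→d22:-→d23:-→d24:-→d25:-→d26:-→d27:-→d28:H7  best=H7
  ? 107.62.5.187  path d0:H4  best=H4
  add 212.181.151.0/28 -> H1 at depth 28
  - 0.0.0.0/0 clear@0
  add 248.227.224.0/20 -> H6 at depth 20
  add 248.227.0.0/16 -> H7 at depth 16
  ? 212.181.151.0  path d0:-→d1:-→d2:-→d3:-→d4:-→d5:-→d6:-→d7:-→d8:-→d9:-→d10:-→d11:-→d12:-→d13:-→d14:-→d15:-→d16:-→d17:-→d18:-→d19:-→d20:-→d21:-→d22:-→d23:-→d24:-→d25:-→d26:-→d27:-→d28:H1  best=H1

== LOOKUPS ==
["H0","H4","H3","H1","H3","H0","H0","H1","H6","H1","H6","H7","H4","H1"]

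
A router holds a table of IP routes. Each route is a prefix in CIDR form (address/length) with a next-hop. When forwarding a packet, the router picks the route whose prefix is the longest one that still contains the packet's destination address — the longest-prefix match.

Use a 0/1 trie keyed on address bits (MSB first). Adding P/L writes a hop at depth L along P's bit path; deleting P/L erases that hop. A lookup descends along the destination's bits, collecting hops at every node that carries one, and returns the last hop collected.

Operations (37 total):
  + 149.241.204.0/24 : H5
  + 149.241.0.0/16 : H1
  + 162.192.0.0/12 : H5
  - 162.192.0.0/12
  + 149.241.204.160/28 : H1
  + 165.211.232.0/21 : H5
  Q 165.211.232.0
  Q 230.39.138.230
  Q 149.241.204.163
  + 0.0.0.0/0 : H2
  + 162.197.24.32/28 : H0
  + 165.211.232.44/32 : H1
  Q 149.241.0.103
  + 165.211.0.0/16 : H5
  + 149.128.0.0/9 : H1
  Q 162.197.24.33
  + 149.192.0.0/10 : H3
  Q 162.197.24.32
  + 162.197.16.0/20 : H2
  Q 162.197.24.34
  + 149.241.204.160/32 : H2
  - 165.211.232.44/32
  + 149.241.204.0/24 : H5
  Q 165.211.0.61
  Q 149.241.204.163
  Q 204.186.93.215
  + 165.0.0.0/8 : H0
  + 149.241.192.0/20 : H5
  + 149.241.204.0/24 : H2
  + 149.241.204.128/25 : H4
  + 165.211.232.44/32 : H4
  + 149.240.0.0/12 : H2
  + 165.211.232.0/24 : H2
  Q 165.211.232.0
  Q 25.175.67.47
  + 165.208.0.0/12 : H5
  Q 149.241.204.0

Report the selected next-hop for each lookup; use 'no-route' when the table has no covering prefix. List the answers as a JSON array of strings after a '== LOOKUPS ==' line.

Process each operation:
  + 149.241.204.0/24 (H5) depth=24
  + 149.241.0.0/16 (H1) depth=16
  + 162.192.0.0/12 (H5) depth=12
  del 162.192.0.0/12 (clear depth 12)
  + 149.241.204.160/28 (H1) depth=28
  + 165.211.232.0/21 (H5) depth=21
  Q 165.211.232.0: descend 101001011101001111101 ; hops seen [H5] ; pick H5
  Q 230.39.138.230: descend 1 ; hops seen [∅] ; pick no-route
  Q 149.241.204.163: descend 1001010111110001110011001010 ; hops seen [H1,H5,H1] ; pick H1
  + 0.0.0.0/0 (H2) depth=0
  + 162.197.24.32/28 (H0) depth=28
  + 165.211.232.44/32 (H1) depth=32
  Q 149.241.0.103: descend 1001010111110001 ; hops seen [H2,H1] ; pick H1
  + 165.211.0.0/16 (H5) depth=16
  + 149.128.0.0/9 (H1) depth=9
  Q 162.197.24.33: descend 1010001011000101000110000010 ; hops seen [H2,H0] ; pick H0
  + 149.192.0.0/10 (H3) depth=10
  Q 162.197.24.32: descend 1010001011000101000110000010 ; hops seen [H2,H0] ; pick H0
  + 162.197.16.0/20 (H2) depth=20
  Q 162.197.24.34: descend 1010001011000101000110000010 ; hops seen [H2,H2,H0] ; pick H0
  + 149.241.204.160/32 (H2) depth=32
  del 165.211.232.44/32 (clear depth 32)
  + 149.241.204.0/24 (H5) depth=24
  Q 165.211.0.61: descend 1010010111010011 ; hops seen [H2,H5] ; pick H5
  Q 149.241.204.163: descend 100101011111000111001100101000 ; hops seen [H2,H1,H3,H1,H5,H1] ; pick H1
  Q 204.186.93.215: descend 1 ; hops seen [H2] ; pick H2
  + 165.0.0.0/8 (H0) depth=8
  + 149.241.192.0/20 (H5) depth=20
  + 149.241.204.0/24 (H2) depth=24
  + 149.241.204.128/25 (H4) depth=25
  + 165.211.232.44/32 (H4) depth=32
  + 149.240.0.0/12 (H2) depth=12
  + 165.211.232.0/24 (H2) depth=24
  Q 165.211.232.0: descend 10100101110100111110100000 ; hops seen [H2,H0,H5,H5,H2] ; pick H2
  Q 25.175.67.47: descend ε ; hops seen [H2] ; pick H2
  + 165.208.0.0/12 (H5) depth=12
  Q 149.241.204.0: descend 100101011111000111001100 ; hops seen [H2,H1,H3,H2,H1,H5,H2] ; pick H2

== LOOKUPS ==
["H5","no-route","H1","H1","H0","H0","H0","H5","H1","H2","H2","H2","H2"]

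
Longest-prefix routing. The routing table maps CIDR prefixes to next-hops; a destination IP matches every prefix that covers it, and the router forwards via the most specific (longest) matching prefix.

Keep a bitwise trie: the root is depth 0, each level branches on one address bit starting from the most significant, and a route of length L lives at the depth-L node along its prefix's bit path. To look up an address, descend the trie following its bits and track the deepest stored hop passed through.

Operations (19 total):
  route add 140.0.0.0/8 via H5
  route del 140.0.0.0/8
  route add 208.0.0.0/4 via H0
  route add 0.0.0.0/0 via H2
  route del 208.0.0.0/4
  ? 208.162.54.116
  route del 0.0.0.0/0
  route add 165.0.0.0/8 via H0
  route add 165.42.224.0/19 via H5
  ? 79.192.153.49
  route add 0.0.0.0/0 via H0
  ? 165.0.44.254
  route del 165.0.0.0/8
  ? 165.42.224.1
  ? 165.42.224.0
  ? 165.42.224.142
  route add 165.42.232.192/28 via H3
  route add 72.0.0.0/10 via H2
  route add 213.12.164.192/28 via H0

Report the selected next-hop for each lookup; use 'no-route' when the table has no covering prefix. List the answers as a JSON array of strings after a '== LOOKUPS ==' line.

Process each operation:
  add 140.0.0.0/8 -> H5 at depth 8
  - 140.0.0.0/8 clear@8
  add 208.0.0.0/4 -> H0 at depth 4
  add 0.0.0.0/0 -> H2 at depth 0
  - 208.0.0.0/4 clear@4
  lookup 208.162.54.116: bits 1101 walk d0:H2→d1:-→d2:-→d3:-→d4:- -> H2
  - 0.0.0.0/0 clear@0
  add 165.0.0.0/8 -> H0 at depth 8
  add 165.42.224.0/19 -> H5 at depth 19
  lookup 79.192.153.49: bits ε walk d0:- -> no-route
  add 0.0.0.0/0 -> H0 at depth 0
  lookup 165.0.44.254: bits 1010010100 walk d0:H0→d1:-→d2:-→d3:-→d4:-→d5:-→d6:-→d7:-→d8:H0→d9:-→d10:- -> H0
  - 165.0.0.0/8 clear@8
  lookup 165.42.224.1: bits 1010010100101010111 walk d0:H0→d1:-→d2:-→d3:-→d4:-→d5:-→d6:-→d7:-→d8:-→d9:-→d10:-→d11:-→d12:-→d13:-→d14:-→d15:-→d16:-→d17:-→d18:-→d19:H5 -> H5
  lookup 165.42.224.0: bits 1010010100101010111 walk d0:H0→d1:-→d2:-→d3:-→d4:-→d5:-→d6:-→d7:-→d8:-→d9:-→d10:-→d11:-→d12:-→d13:-→d14:-→d15:-→d16:-→d17:-→d18:-→d19:H5 -> H5
  lookup 165.42.224.142: bits 1010010100101010111 walk d0:H0→d1:-→d2:-→d3:-→d4:-→d5:-→d6:-→d7:-→d8:-→d9:-→d10:-→d11:-→d12:-→d13:-→d14:-→d15:-→d16:-→d17:-→d18:-→d19:H5 -> H5
  add 165.42.232.192/28 -> H3 at depth 28
  add 72.0.0.0/10 -> H2 at depth 10
  add 213.12.164.192/28 -> H0 at depth 28

== LOOKUPS ==
["H2","no-route","H0","H5","H5","H5"]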